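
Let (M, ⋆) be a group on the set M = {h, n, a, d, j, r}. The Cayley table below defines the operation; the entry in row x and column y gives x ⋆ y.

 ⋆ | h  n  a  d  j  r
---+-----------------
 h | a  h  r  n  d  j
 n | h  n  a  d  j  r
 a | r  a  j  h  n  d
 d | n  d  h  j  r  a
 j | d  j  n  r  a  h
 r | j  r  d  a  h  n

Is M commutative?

Check whether the table is symmetric across its main diagonal.
Every entry (row x, col y) equals the entry (row y, col x), so M is abelian.

Yes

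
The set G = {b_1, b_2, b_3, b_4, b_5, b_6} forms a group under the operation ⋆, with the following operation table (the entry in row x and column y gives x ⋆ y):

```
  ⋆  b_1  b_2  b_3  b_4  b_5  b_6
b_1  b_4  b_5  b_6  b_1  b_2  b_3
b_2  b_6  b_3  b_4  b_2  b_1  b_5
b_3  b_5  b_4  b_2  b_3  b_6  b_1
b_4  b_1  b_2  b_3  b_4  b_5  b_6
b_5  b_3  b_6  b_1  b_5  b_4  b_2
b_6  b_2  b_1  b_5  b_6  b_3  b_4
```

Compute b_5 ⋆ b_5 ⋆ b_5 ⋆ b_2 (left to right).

b_5 ⋆ b_5 = b_4
b_4 ⋆ b_5 = b_5
b_5 ⋆ b_2 = b_6
(Structurally, G here is isomorphic to the symmetric group S_3.)

b_6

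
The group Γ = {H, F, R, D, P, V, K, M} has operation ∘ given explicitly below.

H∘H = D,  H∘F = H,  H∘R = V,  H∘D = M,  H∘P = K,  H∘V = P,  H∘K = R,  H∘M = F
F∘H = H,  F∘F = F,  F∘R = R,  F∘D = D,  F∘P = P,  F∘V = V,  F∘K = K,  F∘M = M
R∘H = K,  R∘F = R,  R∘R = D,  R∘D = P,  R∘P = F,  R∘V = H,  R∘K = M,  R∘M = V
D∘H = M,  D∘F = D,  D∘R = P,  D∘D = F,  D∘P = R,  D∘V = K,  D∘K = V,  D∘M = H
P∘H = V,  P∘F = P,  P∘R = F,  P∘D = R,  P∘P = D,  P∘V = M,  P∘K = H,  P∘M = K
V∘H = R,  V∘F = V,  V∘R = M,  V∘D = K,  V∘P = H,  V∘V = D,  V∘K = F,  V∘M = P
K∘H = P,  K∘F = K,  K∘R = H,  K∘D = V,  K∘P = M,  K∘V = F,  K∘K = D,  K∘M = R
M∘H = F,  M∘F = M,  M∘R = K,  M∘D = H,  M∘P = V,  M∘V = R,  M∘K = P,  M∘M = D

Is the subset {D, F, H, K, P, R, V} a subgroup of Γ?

No

D ∘ H = M, which is not in {D, F, H, K, P, R, V}.
The subset is not closed under ∘, so it is not a subgroup.
(Structurally, Γ here is isomorphic to the quaternion group Q_8.)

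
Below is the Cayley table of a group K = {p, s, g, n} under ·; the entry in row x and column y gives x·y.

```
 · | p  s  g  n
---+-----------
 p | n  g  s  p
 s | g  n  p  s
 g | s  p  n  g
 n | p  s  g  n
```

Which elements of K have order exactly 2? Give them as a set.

{g, p, s}

Identity is n. Compute the order of each non-identity element by repeated multiplication:
  p: p → n  (order 2)
  s: s → n  (order 2)
  g: g → n  (order 2)
Elements of order 2: {g, p, s}.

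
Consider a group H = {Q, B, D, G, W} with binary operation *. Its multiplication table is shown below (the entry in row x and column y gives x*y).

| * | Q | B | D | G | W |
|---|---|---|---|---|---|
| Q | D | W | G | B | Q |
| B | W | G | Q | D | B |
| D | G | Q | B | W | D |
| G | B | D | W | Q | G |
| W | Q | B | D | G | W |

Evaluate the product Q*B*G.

Q*B = W
W*G = G

G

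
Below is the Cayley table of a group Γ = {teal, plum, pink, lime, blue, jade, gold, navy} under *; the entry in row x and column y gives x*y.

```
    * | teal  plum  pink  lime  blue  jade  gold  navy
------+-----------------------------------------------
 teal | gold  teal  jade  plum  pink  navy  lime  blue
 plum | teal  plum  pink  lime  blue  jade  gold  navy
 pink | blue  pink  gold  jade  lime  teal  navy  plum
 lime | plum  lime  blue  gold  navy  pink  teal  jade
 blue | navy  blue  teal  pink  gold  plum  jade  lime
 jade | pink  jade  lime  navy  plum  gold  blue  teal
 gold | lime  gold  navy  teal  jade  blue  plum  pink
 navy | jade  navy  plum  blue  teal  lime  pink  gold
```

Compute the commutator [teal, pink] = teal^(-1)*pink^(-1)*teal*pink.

Identity is plum; from the table teal^(-1) = lime and pink^(-1) = navy.
lime*navy = jade
jade*teal = pink
pink*pink = gold
(Structurally, Γ here is isomorphic to the quaternion group Q_8.)

gold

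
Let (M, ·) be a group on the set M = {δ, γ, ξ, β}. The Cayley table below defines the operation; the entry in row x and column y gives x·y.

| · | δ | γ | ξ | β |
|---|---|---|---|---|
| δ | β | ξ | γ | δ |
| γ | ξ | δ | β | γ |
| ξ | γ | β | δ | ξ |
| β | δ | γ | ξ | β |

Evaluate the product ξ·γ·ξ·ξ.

ξ·γ = β
β·ξ = ξ
ξ·ξ = δ

δ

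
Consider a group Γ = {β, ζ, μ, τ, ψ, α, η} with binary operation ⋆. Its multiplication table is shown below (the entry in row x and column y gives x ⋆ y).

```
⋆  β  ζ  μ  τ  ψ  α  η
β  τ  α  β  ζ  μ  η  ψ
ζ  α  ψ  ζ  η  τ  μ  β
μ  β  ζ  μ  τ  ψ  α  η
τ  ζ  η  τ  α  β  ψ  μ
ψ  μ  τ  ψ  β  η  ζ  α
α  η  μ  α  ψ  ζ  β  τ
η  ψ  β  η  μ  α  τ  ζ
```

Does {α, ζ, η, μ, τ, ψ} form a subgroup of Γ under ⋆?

τ ⋆ ψ = β, which is not in {α, ζ, η, μ, τ, ψ}.
The subset is not closed under ⋆, so it is not a subgroup.
(Structurally, Γ here is isomorphic to the cyclic group Z_7.)

No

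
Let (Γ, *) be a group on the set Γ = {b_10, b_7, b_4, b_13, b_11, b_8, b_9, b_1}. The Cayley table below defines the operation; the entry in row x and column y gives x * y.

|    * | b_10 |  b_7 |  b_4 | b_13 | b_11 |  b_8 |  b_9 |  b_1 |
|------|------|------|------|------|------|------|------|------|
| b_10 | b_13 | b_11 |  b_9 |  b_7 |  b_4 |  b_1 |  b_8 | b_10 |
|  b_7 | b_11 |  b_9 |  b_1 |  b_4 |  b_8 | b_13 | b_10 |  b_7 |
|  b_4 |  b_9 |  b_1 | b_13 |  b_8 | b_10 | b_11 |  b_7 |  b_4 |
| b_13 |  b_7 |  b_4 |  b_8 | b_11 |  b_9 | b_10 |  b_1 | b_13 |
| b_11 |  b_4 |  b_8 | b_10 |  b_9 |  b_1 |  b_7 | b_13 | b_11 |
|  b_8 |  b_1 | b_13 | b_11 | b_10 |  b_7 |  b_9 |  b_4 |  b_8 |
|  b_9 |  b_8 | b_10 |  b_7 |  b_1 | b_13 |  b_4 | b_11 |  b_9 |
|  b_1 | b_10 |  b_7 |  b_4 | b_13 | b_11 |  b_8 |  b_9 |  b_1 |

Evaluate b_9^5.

b_9^1 = b_9
b_9^2 = b_9 * b_9 = b_11
b_9^3 = b_11 * b_9 = b_13
b_9^4 = b_13 * b_9 = b_1
b_9^5 = b_1 * b_9 = b_9
(Structurally, Γ here is isomorphic to the cyclic group Z_8.)

b_9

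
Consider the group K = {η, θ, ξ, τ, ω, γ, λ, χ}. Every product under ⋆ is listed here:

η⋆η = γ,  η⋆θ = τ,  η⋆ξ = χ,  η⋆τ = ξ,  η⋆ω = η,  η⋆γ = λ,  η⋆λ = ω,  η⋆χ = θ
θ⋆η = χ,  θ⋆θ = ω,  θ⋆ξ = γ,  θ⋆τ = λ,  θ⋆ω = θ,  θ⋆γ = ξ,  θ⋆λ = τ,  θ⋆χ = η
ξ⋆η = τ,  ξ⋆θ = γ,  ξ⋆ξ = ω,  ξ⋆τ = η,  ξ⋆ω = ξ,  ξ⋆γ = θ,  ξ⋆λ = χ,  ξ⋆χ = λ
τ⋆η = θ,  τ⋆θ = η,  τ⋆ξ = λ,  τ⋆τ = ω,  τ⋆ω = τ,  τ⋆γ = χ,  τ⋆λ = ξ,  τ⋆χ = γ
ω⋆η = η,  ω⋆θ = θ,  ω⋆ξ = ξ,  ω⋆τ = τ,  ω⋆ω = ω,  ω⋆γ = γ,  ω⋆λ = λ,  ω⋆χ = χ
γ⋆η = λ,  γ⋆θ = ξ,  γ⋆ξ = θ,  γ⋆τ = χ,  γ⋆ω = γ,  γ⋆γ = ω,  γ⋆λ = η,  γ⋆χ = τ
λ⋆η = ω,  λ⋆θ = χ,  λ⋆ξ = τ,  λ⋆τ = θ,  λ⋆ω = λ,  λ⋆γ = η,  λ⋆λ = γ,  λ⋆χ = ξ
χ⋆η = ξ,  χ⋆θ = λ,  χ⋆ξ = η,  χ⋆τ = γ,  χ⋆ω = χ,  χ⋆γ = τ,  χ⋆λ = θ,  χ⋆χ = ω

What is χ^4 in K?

ω

χ^1 = χ
χ^2 = χ ⋆ χ = ω
χ^3 = ω ⋆ χ = χ
χ^4 = χ ⋆ χ = ω
(Structurally, K here is isomorphic to the dihedral group D_4.)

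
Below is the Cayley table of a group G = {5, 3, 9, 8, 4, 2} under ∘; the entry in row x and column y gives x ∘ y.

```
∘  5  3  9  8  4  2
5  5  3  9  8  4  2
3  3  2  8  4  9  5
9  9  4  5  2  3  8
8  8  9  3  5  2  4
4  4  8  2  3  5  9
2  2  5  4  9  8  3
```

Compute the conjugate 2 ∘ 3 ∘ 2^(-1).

3

The identity is 5. In row 2, the entry 5 sits in column 3, so 2^(-1) = 3.
2 ∘ 3 = 5
5 ∘ 3 = 3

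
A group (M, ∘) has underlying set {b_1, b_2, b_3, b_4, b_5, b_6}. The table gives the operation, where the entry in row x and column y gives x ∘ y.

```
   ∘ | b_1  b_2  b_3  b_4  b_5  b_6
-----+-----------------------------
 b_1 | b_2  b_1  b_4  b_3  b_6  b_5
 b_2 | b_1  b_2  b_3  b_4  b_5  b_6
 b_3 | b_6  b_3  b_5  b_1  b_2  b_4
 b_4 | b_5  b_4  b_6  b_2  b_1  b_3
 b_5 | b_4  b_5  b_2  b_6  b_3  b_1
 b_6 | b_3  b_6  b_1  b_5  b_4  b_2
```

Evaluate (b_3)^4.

b_3^1 = b_3
b_3^2 = b_3 ∘ b_3 = b_5
b_3^3 = b_5 ∘ b_3 = b_2
b_3^4 = b_2 ∘ b_3 = b_3

b_3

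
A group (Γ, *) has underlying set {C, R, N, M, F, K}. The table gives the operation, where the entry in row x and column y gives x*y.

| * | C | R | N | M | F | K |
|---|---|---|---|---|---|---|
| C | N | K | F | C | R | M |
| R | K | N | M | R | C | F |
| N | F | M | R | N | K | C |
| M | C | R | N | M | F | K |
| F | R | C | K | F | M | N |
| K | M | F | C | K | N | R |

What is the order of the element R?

The identity element is M (its row matches the header).
R^1 = R
R^2 = R*R = N
R^3 = N*R = M
The first power of R equal to the identity is R^3, so ord(R) = 3.
(Structurally, Γ here is isomorphic to the cyclic group Z_6.)

3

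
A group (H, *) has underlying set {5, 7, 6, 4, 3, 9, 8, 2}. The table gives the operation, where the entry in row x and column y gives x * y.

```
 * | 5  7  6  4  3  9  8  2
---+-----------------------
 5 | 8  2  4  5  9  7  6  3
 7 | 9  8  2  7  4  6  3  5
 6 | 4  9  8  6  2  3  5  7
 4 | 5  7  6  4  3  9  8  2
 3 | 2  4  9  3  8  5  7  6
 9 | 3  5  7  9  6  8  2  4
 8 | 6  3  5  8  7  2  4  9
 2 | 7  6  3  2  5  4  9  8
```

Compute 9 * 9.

Read row 9, column 9: 9 * 9 = 8.

8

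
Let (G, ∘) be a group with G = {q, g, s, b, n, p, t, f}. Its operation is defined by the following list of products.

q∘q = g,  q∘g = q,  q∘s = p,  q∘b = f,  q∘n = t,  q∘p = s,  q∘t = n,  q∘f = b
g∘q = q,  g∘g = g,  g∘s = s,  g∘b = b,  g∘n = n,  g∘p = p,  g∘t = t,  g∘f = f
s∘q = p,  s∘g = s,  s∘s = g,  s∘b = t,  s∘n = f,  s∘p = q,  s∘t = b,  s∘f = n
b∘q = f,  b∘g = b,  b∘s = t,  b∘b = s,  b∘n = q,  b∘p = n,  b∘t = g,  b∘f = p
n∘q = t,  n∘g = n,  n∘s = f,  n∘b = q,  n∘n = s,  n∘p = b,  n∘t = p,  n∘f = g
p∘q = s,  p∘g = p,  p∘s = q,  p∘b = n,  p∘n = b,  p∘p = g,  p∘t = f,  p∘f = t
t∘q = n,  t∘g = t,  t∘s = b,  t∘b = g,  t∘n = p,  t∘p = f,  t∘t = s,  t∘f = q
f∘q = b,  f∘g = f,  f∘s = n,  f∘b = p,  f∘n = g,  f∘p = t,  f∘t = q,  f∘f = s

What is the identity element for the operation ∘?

g

The identity e satisfies e ∘ x = x for all x, so its row in the table reproduces the column headers.
Row g reads: q, g, s, b, n, p, t, f — exactly the header order. So g is the identity.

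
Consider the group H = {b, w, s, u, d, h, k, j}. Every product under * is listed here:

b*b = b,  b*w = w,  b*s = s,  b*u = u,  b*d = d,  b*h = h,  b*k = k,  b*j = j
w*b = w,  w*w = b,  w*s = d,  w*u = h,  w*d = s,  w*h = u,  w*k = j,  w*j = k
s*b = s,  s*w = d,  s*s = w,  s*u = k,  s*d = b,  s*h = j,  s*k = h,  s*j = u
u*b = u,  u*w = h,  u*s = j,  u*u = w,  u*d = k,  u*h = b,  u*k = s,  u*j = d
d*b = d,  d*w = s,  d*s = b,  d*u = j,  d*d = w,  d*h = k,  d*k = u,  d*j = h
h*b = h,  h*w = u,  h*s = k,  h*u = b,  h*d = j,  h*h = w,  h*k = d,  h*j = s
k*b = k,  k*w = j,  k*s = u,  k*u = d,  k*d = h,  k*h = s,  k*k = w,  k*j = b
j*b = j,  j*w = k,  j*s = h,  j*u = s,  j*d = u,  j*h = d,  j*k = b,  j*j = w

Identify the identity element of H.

The identity e satisfies e * x = x for all x, so its row in the table reproduces the column headers.
Row b reads: b, w, s, u, d, h, k, j — exactly the header order. So b is the identity.

b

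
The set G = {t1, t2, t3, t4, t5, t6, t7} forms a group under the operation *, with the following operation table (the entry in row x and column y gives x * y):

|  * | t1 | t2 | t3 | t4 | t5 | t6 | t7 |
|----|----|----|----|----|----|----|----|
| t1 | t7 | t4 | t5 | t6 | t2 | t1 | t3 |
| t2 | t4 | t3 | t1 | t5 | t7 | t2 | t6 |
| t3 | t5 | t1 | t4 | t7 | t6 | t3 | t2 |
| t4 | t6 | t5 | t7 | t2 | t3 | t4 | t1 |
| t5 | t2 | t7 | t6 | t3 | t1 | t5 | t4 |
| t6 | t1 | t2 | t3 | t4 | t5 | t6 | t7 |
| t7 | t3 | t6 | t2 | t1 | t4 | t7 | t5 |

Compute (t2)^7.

t6

t2^1 = t2
t2^2 = t2 * t2 = t3
t2^3 = t3 * t2 = t1
t2^4 = t1 * t2 = t4
t2^5 = t4 * t2 = t5
t2^6 = t5 * t2 = t7
t2^7 = t7 * t2 = t6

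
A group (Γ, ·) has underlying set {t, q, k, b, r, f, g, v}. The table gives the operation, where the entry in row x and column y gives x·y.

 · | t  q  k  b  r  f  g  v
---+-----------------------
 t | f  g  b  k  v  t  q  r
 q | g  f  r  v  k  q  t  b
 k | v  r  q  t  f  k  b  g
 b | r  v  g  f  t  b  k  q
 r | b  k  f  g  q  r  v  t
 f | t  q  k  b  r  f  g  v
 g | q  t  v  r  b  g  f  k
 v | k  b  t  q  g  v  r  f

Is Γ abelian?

r·t = b but t·r = v.
Since r and t do not commute, Γ is not abelian.

No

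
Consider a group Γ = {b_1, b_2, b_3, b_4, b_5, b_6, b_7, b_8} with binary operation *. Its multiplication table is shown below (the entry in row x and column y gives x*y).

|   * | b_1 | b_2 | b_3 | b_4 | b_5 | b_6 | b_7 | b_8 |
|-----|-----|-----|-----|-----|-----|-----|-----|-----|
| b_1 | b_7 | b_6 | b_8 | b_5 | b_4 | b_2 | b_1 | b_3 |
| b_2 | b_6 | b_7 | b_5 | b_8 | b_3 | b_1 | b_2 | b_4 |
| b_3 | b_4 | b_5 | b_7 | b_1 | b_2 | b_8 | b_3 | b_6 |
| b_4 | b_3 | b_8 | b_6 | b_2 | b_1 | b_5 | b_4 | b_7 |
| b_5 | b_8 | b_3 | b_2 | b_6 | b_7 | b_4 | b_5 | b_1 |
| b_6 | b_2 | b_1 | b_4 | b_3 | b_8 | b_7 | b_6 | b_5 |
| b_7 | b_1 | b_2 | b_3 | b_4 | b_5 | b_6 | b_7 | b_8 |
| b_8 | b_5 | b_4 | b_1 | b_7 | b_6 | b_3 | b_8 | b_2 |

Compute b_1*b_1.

Read row b_1, column b_1: b_1*b_1 = b_7.

b_7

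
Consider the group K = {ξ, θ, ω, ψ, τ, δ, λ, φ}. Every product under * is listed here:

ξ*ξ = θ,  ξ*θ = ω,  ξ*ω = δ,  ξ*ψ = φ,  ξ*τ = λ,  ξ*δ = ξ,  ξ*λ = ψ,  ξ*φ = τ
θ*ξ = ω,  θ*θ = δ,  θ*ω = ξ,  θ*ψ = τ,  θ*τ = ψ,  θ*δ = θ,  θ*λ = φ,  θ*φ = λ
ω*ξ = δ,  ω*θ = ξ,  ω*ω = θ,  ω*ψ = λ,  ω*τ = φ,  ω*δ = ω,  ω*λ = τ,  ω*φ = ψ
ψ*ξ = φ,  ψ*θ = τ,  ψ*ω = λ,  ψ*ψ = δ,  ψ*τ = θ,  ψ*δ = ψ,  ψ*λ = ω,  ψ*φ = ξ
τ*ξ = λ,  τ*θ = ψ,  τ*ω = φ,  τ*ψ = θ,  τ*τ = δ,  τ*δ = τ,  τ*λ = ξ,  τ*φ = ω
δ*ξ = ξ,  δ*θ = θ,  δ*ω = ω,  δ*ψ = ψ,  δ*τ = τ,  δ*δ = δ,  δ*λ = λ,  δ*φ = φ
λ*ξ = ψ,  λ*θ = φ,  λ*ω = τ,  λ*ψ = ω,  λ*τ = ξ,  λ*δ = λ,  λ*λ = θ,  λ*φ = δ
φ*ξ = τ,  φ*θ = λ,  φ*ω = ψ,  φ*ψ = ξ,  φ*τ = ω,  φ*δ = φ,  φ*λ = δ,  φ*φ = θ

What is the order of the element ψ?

The identity element is δ (its row matches the header).
ψ^1 = ψ
ψ^2 = ψ * ψ = δ
The first power of ψ equal to the identity is ψ^2, so ord(ψ) = 2.

2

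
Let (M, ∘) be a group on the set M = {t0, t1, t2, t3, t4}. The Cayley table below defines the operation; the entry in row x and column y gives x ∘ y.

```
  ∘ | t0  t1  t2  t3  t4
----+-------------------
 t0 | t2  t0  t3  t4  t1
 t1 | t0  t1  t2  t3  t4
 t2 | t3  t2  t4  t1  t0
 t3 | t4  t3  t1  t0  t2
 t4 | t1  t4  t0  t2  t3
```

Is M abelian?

Yes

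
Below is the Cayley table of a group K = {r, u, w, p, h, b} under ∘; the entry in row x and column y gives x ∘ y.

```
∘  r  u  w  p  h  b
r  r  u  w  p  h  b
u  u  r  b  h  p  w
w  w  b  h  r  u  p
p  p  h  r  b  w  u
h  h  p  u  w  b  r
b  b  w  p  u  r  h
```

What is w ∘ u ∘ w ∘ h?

w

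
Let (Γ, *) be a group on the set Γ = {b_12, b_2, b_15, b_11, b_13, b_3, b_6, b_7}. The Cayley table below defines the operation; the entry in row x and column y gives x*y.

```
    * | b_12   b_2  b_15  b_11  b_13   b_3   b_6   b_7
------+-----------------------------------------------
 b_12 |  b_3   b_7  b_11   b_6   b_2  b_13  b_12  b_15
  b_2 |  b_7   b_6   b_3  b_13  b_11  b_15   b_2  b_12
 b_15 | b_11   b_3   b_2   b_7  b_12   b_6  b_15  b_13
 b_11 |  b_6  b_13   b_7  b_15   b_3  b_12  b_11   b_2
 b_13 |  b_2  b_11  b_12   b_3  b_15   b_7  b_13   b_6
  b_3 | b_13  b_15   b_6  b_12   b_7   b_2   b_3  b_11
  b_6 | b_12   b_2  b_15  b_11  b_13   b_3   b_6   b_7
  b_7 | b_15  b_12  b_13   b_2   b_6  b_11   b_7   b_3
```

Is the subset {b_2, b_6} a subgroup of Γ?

{b_2, b_6} contains the identity b_6.
Checking products: every product of two elements of {b_2, b_6} (read from the table) lies in {b_2, b_6}, so the set is closed.
In a finite group, a nonempty closed subset is a subgroup. So {b_2, b_6} ≤ Γ.

Yes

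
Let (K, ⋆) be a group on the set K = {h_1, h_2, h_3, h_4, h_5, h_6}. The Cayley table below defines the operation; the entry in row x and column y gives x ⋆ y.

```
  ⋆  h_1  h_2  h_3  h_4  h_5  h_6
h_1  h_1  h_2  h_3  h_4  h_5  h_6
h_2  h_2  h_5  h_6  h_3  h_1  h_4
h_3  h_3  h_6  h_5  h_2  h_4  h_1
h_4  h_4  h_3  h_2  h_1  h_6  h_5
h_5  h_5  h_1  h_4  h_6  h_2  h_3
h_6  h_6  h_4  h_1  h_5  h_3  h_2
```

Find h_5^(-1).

First locate the identity: row h_1 matches the header, so h_1 is the identity.
Scan row h_5 for h_1: h_5 ⋆ h_2 = h_1. Hence h_5^(-1) = h_2.

h_2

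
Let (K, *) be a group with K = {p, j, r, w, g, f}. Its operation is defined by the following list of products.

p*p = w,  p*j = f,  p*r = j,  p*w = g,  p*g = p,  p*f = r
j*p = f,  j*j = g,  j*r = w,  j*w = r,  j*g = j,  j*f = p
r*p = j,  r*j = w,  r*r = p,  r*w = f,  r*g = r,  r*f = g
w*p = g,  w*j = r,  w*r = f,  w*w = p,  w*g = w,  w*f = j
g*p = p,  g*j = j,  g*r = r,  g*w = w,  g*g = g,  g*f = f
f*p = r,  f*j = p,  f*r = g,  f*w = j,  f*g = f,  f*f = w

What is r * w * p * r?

r * w = f
f * p = r
r * r = p
(Structurally, K here is isomorphic to the cyclic group Z_6.)

p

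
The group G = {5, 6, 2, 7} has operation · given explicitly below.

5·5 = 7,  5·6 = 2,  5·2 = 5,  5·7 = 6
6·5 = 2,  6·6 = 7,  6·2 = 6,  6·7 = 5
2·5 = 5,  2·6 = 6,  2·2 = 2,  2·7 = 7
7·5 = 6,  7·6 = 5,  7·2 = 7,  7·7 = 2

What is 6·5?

Read row 6, column 5: 6·5 = 2.

2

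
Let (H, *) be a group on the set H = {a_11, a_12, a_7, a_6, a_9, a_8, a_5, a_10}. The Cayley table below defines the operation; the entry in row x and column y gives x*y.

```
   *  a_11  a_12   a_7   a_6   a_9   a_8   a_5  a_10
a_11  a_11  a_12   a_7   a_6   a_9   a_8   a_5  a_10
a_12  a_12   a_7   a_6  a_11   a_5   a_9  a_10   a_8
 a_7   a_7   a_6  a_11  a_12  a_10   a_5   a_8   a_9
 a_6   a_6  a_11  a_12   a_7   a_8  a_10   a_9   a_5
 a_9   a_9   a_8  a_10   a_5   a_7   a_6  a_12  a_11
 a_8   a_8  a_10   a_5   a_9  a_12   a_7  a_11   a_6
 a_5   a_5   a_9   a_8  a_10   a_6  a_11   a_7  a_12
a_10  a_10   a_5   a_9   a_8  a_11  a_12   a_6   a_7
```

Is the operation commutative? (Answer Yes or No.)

a_12*a_5 = a_10 but a_5*a_12 = a_9.
Since a_12 and a_5 do not commute, H is not abelian.

No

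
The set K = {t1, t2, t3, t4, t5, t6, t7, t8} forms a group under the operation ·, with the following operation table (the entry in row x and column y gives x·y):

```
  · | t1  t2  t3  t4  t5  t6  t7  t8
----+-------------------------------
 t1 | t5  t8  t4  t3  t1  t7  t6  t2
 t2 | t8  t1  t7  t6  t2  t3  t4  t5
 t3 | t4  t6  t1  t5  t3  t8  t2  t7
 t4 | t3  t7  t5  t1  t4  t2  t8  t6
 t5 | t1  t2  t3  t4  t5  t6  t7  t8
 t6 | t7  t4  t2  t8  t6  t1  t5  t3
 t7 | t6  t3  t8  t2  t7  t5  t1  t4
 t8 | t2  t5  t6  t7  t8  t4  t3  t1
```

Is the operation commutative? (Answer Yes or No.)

t7·t3 = t8 but t3·t7 = t2.
Since t7 and t3 do not commute, K is not abelian.

No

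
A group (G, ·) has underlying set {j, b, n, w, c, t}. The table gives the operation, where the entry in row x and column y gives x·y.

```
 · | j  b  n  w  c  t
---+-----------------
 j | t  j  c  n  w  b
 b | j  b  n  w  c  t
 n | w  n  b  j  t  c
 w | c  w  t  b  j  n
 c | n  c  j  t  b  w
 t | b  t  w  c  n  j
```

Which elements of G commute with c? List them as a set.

{b, c}

Compare row c with column c entry by entry.
j·c = w but c·j = n, so j does not.
Collecting the elements that commute with c: C(c) = {b, c}.
(Structurally, G here is isomorphic to the symmetric group S_3.)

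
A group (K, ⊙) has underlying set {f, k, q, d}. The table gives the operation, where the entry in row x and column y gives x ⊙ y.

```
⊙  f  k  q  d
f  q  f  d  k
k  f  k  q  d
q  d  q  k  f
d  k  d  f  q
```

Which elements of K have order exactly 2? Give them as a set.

{q}

Identity is k. Compute the order of each non-identity element by repeated multiplication:
  f: f → q → d → k  (order 4)
  q: q → k  (order 2)
  d: d → q → f → k  (order 4)
Elements of order 2: {q}.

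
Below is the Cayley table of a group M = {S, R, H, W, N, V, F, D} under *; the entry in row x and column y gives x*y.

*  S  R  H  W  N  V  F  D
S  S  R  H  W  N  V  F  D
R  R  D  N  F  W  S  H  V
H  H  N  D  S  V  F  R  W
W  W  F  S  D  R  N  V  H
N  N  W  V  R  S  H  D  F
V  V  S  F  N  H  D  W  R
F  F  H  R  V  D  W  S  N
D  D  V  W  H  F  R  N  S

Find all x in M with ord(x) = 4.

{H, R, V, W}

Identity is S. Compute the order of each non-identity element by repeated multiplication:
  R: R → D → V → S  (order 4)
  H: H → D → W → S  (order 4)
  W: W → D → H → S  (order 4)
  N: N → S  (order 2)
  V: V → D → R → S  (order 4)
  F: F → S  (order 2)
  D: D → S  (order 2)
Elements of order 4: {H, R, V, W}.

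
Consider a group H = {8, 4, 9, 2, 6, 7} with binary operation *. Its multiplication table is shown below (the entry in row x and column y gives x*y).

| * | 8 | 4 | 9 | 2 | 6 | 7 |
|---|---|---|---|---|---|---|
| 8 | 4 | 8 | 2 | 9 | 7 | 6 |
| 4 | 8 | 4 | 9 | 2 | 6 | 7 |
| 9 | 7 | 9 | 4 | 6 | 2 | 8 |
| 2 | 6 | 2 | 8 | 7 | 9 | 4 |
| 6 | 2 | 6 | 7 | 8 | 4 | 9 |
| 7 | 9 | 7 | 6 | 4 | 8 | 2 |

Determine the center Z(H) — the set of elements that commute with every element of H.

{4}

An element z is central iff its row equals its column in the table.
For 6: 6*7 = 9 ≠ 8 = 7*6, so 6 ∉ Z.
Checking each element this way leaves Z(H) = {4}.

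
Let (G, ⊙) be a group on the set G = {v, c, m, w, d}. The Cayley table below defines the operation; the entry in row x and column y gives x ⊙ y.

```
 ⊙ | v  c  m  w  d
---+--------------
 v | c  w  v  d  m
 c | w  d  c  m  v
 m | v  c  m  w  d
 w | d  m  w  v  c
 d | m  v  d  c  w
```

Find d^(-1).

v

First locate the identity: row m matches the header, so m is the identity.
Scan row d for m: d ⊙ v = m. Hence d^(-1) = v.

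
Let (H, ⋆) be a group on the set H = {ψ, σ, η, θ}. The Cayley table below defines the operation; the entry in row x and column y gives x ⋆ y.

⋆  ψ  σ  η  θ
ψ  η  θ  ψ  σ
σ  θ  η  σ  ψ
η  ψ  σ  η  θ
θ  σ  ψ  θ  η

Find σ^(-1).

First locate the identity: row η matches the header, so η is the identity.
Scan row σ for η: σ ⋆ σ = η. Hence σ^(-1) = σ.

σ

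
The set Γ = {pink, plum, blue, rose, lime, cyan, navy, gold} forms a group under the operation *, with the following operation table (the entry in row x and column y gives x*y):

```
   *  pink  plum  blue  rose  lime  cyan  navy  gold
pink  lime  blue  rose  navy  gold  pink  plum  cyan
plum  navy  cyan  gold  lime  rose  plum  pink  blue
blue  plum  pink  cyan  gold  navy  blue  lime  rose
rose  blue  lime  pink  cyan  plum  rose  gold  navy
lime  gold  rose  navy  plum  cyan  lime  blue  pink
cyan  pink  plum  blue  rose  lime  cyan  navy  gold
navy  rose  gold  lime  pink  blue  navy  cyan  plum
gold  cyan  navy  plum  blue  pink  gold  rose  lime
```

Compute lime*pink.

Read row lime, column pink: lime*pink = gold.

gold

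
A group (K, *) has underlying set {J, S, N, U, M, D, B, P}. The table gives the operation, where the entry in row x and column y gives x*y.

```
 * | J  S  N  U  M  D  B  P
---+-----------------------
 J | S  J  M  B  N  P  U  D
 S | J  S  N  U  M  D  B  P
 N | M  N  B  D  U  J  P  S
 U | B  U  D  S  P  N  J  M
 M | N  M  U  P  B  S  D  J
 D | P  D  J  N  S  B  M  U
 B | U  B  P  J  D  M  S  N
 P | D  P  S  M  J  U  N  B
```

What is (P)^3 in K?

N

P^1 = P
P^2 = P*P = B
P^3 = B*P = N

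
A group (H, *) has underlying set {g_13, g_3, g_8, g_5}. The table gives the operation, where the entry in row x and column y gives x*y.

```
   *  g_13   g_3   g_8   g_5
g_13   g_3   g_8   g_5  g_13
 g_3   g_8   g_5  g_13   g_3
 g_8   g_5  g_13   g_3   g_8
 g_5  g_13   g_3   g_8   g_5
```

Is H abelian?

Check whether the table is symmetric across its main diagonal.
Every entry (row x, col y) equals the entry (row y, col x), so H is abelian.
(In fact H ≅ the cyclic group Z_4.)

Yes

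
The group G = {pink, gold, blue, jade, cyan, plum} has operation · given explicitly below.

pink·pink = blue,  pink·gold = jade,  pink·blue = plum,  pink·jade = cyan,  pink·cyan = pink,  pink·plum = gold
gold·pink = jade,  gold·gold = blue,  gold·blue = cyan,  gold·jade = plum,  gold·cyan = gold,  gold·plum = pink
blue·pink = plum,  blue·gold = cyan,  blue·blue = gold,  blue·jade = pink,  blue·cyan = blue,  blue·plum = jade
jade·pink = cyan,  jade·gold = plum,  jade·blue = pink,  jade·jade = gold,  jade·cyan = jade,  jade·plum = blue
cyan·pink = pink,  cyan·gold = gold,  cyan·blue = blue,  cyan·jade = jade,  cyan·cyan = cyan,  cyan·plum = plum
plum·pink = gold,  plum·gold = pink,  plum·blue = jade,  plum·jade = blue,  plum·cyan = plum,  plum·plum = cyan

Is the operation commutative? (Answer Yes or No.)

Yes

Check whether the table is symmetric across its main diagonal.
Every entry (row x, col y) equals the entry (row y, col x), so G is abelian.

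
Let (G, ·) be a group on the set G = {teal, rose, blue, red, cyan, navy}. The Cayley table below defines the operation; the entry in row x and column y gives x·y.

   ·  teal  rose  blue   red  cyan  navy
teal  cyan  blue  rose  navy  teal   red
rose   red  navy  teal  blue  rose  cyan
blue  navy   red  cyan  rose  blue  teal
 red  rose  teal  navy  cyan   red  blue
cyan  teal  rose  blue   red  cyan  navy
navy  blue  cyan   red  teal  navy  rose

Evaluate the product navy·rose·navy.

navy·rose = cyan
cyan·navy = navy

navy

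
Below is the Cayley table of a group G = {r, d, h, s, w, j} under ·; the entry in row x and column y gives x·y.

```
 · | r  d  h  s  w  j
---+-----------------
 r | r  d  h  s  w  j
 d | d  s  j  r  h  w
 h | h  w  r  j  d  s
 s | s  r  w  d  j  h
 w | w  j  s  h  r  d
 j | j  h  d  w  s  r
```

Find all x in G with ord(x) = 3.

Identity is r. Compute the order of each non-identity element by repeated multiplication:
  d: d → s → r  (order 3)
  h: h → r  (order 2)
  s: s → d → r  (order 3)
  w: w → r  (order 2)
  j: j → r  (order 2)
Elements of order 3: {d, s}.

{d, s}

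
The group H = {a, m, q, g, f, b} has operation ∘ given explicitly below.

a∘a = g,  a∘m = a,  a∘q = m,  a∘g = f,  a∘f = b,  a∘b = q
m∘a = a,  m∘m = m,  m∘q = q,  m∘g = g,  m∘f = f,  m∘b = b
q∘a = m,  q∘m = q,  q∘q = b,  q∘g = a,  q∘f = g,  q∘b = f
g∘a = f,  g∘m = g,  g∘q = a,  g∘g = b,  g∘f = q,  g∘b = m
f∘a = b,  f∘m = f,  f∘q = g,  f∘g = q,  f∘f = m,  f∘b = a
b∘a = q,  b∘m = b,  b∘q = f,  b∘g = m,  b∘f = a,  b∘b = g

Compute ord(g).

The identity element is m (its row matches the header).
g^1 = g
g^2 = g ∘ g = b
g^3 = b ∘ g = m
The first power of g equal to the identity is g^3, so ord(g) = 3.

3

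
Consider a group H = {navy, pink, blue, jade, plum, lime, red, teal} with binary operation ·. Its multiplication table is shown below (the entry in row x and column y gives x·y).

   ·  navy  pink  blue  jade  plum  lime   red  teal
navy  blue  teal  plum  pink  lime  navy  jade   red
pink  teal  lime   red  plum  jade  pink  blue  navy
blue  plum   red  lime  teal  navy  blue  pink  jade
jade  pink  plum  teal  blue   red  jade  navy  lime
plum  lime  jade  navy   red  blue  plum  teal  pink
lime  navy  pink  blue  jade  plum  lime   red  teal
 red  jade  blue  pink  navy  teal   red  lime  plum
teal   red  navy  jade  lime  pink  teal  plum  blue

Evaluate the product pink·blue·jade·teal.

red

pink·blue = red
red·jade = navy
navy·teal = red
(Structurally, H here is isomorphic to Z_2 x Z_4.)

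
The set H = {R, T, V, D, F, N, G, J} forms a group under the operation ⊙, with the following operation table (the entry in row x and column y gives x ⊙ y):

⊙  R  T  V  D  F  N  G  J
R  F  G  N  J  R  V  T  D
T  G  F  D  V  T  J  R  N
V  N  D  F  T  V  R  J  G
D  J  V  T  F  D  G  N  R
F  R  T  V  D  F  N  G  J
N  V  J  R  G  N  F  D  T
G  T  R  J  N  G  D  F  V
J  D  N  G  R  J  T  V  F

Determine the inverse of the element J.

First locate the identity: row F matches the header, so F is the identity.
Scan row J for F: J ⊙ J = F. Hence J^(-1) = J.

J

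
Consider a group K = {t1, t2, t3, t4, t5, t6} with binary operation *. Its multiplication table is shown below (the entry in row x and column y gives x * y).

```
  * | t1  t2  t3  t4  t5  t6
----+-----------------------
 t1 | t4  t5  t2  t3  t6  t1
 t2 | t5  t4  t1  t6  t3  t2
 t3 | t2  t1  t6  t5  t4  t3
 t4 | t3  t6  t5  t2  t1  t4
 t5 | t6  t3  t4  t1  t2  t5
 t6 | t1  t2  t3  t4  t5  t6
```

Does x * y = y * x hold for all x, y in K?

Check whether the table is symmetric across its main diagonal.
Every entry (row x, col y) equals the entry (row y, col x), so K is abelian.

Yes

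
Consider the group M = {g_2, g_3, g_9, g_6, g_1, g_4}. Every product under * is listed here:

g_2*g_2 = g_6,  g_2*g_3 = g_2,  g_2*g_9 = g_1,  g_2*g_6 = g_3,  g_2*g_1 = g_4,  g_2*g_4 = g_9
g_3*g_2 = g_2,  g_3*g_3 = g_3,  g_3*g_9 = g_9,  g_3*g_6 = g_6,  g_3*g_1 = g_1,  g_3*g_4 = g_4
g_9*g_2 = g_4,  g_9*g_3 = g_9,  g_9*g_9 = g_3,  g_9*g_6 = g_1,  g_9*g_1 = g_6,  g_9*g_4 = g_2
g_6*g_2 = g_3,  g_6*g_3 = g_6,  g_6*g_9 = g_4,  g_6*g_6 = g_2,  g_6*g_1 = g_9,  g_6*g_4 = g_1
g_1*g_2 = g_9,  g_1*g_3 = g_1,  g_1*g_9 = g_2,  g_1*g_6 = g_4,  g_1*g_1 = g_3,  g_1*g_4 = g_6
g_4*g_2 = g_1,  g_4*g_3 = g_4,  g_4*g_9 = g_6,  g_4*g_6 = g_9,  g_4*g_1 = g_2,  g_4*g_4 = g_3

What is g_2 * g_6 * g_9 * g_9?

g_3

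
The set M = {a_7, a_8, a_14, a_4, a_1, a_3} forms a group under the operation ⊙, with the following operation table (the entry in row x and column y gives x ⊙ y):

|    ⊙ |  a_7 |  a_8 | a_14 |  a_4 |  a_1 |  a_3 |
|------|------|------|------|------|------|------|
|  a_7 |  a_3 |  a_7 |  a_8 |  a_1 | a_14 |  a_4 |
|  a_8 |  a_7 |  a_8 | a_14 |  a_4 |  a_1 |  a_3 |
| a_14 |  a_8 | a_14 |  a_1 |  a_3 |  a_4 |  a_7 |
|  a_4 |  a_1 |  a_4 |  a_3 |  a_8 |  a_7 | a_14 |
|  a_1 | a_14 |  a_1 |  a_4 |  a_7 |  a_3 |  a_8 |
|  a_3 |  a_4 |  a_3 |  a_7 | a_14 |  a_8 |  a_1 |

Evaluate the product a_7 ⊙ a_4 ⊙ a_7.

a_7 ⊙ a_4 = a_1
a_1 ⊙ a_7 = a_14

a_14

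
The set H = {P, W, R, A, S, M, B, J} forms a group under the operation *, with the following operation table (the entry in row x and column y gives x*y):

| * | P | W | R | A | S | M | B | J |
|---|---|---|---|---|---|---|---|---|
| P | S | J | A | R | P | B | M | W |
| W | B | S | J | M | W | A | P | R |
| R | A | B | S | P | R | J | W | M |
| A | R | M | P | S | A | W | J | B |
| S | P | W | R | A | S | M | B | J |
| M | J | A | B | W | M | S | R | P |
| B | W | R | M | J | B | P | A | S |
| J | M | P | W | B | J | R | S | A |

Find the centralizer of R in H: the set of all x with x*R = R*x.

Compare row R with column R entry by entry.
P*R = A = R*P, so P commutes with R.
B*R = M but R*B = W, so B does not.
Collecting the elements that commute with R: C(R) = {A, P, R, S}.

{A, P, R, S}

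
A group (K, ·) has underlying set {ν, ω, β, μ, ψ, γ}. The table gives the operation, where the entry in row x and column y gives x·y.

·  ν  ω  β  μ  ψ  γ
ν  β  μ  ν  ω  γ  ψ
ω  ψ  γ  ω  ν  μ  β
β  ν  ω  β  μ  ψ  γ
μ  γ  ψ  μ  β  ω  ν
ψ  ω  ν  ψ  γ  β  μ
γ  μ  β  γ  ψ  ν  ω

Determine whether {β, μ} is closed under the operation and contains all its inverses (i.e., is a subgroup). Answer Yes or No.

Yes

{β, μ} contains the identity β.
Checking products: every product of two elements of {β, μ} (read from the table) lies in {β, μ}, so the set is closed.
In a finite group, a nonempty closed subset is a subgroup. So {β, μ} ≤ K.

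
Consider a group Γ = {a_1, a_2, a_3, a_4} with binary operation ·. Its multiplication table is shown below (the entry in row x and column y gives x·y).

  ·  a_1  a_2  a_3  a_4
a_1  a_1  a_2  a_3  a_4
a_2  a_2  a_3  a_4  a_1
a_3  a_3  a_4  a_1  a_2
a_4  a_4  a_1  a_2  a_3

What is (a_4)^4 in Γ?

a_1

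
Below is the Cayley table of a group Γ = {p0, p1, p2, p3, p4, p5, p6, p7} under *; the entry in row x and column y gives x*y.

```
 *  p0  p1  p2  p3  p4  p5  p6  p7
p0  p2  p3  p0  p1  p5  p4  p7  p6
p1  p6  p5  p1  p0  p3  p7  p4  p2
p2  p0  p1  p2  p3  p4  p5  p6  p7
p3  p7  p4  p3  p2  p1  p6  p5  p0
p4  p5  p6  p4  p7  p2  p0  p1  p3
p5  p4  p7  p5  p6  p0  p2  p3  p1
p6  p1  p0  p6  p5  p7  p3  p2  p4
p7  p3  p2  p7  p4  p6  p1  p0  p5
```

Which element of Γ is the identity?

The identity e satisfies e*x = x for all x, so its row in the table reproduces the column headers.
Row p2 reads: p0, p1, p2, p3, p4, p5, p6, p7 — exactly the header order. So p2 is the identity.

p2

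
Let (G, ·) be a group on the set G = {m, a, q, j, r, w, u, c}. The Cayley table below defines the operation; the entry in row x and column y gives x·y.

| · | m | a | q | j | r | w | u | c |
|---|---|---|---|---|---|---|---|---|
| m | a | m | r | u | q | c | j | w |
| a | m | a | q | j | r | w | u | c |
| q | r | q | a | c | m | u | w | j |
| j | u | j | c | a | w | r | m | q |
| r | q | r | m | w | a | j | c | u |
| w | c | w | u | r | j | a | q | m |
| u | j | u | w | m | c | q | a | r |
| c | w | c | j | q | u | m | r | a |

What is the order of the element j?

The identity element is a (its row matches the header).
j^1 = j
j^2 = j·j = a
The first power of j equal to the identity is j^2, so ord(j) = 2.

2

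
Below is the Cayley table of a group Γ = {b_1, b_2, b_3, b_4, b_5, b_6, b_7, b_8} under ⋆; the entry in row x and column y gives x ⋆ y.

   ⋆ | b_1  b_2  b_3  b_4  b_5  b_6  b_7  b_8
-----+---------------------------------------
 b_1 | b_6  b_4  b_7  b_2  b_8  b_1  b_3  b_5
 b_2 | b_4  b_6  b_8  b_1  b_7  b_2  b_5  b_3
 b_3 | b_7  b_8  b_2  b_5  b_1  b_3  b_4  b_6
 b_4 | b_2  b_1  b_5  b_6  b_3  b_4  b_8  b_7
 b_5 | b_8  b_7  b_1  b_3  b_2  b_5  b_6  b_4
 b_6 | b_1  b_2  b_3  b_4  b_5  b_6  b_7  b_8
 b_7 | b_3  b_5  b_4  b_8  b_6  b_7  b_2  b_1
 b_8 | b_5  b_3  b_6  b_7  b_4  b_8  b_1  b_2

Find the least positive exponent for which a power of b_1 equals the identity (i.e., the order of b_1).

The identity element is b_6 (its row matches the header).
b_1^1 = b_1
b_1^2 = b_1 ⋆ b_1 = b_6
The first power of b_1 equal to the identity is b_1^2, so ord(b_1) = 2.

2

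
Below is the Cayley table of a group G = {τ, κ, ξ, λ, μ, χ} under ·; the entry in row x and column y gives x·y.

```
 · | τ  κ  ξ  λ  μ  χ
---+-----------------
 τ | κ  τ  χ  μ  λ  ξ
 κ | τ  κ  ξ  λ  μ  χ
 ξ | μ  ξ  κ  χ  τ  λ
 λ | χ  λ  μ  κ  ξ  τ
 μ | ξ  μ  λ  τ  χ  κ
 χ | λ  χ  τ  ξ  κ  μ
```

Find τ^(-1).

τ

First locate the identity: row κ matches the header, so κ is the identity.
Scan row τ for κ: τ·τ = κ. Hence τ^(-1) = τ.
(Structurally, G here is isomorphic to the symmetric group S_3.)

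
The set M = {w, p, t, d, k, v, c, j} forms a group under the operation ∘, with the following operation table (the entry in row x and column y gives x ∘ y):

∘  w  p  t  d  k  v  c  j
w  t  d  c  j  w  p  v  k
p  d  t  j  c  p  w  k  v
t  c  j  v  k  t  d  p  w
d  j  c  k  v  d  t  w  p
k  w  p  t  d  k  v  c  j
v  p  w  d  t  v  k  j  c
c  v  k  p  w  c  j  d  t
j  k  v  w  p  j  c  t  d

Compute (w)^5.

p

w^1 = w
w^2 = w ∘ w = t
w^3 = t ∘ w = c
w^4 = c ∘ w = v
w^5 = v ∘ w = p
(Structurally, M here is isomorphic to the cyclic group Z_8.)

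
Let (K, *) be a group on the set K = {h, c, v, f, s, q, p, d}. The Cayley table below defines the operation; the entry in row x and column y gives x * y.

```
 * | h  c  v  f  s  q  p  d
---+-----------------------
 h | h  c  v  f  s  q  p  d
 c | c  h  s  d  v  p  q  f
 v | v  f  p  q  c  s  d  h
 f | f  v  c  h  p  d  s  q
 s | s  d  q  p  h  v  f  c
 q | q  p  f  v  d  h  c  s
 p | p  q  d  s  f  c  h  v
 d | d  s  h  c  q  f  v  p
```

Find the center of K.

{h, p}

An element z is central iff its row equals its column in the table.
For d: d * f = c ≠ q = f * d, so d ∉ Z.
Checking each element this way leaves Z(K) = {h, p}.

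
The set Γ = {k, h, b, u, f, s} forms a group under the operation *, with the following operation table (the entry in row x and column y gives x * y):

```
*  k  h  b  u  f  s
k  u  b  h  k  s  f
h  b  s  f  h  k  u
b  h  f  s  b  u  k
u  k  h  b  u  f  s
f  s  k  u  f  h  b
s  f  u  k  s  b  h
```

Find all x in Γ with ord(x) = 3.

Identity is u. Compute the order of each non-identity element by repeated multiplication:
  k: k → u  (order 2)
  h: h → s → u  (order 3)
  b: b → s → k → h → f → u  (order 6)
  f: f → h → k → s → b → u  (order 6)
  s: s → h → u  (order 3)
Elements of order 3: {h, s}.

{h, s}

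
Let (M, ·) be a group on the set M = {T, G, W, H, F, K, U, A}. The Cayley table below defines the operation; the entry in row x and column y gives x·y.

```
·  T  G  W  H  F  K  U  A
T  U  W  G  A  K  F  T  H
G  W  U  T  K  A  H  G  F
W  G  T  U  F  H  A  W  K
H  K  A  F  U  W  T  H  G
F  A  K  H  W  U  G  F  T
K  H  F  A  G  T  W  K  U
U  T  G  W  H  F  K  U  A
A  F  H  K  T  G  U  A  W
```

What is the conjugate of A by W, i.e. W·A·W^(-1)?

The identity is U. In row W, the entry U sits in column W, so W^(-1) = W.
W·A = K
K·W = A

A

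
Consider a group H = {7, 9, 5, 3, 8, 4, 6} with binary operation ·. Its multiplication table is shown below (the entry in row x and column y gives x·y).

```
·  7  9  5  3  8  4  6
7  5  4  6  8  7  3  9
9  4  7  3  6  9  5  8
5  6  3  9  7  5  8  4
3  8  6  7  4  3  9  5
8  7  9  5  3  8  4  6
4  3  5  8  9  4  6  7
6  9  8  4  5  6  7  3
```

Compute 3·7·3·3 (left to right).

4

3·7 = 8
8·3 = 3
3·3 = 4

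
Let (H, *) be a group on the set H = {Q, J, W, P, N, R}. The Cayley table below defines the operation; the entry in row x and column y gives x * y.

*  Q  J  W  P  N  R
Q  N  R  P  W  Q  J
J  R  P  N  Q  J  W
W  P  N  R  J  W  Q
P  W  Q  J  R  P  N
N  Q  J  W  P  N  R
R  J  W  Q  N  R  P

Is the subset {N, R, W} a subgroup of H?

No

R * R = P, which is not in {N, R, W}.
The subset is not closed under *, so it is not a subgroup.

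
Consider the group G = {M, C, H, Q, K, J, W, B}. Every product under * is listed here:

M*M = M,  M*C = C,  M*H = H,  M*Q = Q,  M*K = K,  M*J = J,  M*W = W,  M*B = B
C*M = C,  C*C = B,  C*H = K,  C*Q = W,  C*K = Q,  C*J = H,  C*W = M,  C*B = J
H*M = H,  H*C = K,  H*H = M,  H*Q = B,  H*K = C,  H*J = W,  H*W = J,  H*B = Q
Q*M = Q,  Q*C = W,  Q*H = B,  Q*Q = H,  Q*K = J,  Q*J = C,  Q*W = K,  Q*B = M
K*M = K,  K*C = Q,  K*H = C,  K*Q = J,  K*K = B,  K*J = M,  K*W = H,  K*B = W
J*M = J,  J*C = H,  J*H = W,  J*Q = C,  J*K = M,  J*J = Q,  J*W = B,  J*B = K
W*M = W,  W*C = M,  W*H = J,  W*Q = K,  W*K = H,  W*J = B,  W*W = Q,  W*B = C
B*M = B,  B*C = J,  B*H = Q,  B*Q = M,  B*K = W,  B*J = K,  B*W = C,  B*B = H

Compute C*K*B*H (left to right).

H

C*K = Q
Q*B = M
M*H = H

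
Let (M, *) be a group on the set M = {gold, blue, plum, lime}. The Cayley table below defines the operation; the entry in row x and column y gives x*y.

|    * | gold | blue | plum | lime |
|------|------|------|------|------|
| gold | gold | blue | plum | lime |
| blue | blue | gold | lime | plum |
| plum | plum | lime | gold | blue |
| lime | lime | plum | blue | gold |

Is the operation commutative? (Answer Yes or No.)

Check whether the table is symmetric across its main diagonal.
Every entry (row x, col y) equals the entry (row y, col x), so M is abelian.

Yes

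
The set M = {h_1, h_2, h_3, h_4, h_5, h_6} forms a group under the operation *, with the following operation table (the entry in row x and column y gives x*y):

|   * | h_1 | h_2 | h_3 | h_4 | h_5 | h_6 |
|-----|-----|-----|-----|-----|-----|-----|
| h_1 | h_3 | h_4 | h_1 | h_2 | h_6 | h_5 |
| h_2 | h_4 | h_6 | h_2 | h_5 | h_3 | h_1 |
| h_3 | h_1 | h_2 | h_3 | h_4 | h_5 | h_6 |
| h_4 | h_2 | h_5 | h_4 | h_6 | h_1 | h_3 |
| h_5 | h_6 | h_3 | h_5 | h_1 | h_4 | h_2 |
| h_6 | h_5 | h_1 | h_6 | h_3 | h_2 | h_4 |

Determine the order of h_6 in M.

The identity element is h_3 (its row matches the header).
h_6^1 = h_6
h_6^2 = h_6*h_6 = h_4
h_6^3 = h_4*h_6 = h_3
The first power of h_6 equal to the identity is h_6^3, so ord(h_6) = 3.

3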